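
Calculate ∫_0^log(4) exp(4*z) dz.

Let u = exp(z), so du = exp(z) dz. When z = 0, u = 1; when z = log(4), u = 4.
The integral becomes ∫ u**3 du from 1 to 4, with antiderivative u**4/4.
Back in z: F(z) = exp(4*z)/4.
Then F(log(4)) - F(0) = (64) - (1/4) = 255/4.

255/4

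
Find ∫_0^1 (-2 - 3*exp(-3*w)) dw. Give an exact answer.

-3 + exp(-3)

An antiderivative is F(w) = -2*w + exp(-3*w).
Then F(1) - F(0) = (-2 + exp(-3)) - (1) = -3 + exp(-3).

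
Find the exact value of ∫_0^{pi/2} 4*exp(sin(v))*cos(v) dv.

Let u = sin(v), so du = cos(v) dv. When v = 0, u = 0; when v = pi/2, u = 1.
The integral becomes 4·∫ exp(u) du from 0 to 1, with antiderivative 4*exp(u).
Back in v: F(v) = 4*exp(sin(v)).
Then F(pi/2) - F(0) = (4*E) - (4) = -4 + 4*E.

-4 + 4*E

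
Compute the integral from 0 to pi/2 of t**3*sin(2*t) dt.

pi*(-6 + pi**2)/16

Integrate by parts 3 times (u = t^3, dv = sin(2*t) dt).
An antiderivative is F(t) = -t**3*cos(2*t)/2 + 3*t**2*sin(2*t)/4 + 3*t*cos(2*t)/4 - 3*sin(2*t)/8.
Then F(pi/2) - F(0) = (pi*(-6 + pi**2)/16) - (0) = pi*(-6 + pi**2)/16.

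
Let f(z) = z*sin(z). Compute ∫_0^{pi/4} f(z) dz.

Integrate by parts once (u = z, dv = sin(z) dz).
An antiderivative is F(z) = -z*cos(z) + sin(z).
Then F(pi/4) - F(0) = (sqrt(2)*(4 - pi)/8) - (0) = sqrt(2)*(4 - pi)/8.

sqrt(2)*(4 - pi)/8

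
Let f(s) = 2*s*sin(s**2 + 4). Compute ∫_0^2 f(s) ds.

Let u = s**2 + 4, so du = 2*s ds. When s = 0, u = 4; when s = 2, u = 8.
The integral becomes ∫ sin(u) du from 4 to 8, with antiderivative -cos(u).
Back in s: F(s) = -cos(s**2 + 4).
Then F(2) - F(0) = (-cos(8)) - (-cos(4)) = cos(4) - cos(8).

cos(4) - cos(8)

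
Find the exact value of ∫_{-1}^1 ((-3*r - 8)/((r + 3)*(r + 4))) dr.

Factor the denominator: r**2 + 7*r + 12 = (r + 4)(r + 3).
Partial fractions: (-3*r - 8)/((r + 3)*(r + 4)) = -4/(r + 4) + 1/(r + 3).
An antiderivative is F(r) = log(r + 3) - 4*log(r + 4).
Then F(1) - F(-1) = (-4*log(5) + 2*log(2)) - (log(2/81)) = -4*log(5) + log(2) + 4*log(3).

-4*log(5) + log(2) + 4*log(3)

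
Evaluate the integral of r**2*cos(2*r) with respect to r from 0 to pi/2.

Integrate by parts twice (u = r^2, dv = cos(2*r) dr).
An antiderivative is F(r) = r**2*sin(2*r)/2 + r*cos(2*r)/2 - sin(2*r)/4.
Then F(pi/2) - F(0) = (-pi/4) - (0) = -pi/4.

-pi/4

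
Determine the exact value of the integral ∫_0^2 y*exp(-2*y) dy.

Integrate by parts once (u = y, dv = exp(-2*y) dy).
An antiderivative is F(y) = (-2*y - 1)*exp(-2*y)/4.
Then F(2) - F(0) = (-5*exp(-4)/4) - (-1/4) = (-5 + exp(4))*exp(-4)/4.

(-5 + exp(4))*exp(-4)/4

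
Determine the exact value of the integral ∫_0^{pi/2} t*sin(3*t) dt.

-1/9

Integrate by parts once (u = t, dv = sin(3*t) dt).
An antiderivative is F(t) = -t*cos(3*t)/3 + sin(3*t)/9.
Then F(pi/2) - F(0) = (-1/9) - (0) = -1/9.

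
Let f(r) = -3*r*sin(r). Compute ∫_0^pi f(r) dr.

-3*pi

Integrate by parts once (u = r, dv = -3*sin(r) dr).
An antiderivative is F(r) = 3*r*cos(r) - 3*sin(r).
Then F(pi) - F(0) = (-3*pi) - (0) = -3*pi.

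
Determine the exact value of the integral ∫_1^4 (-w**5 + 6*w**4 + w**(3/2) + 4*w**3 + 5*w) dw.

By the power rule, an antiderivative is F(w) = -w**6/6 + 2*w**(5/2)/5 + 6*w**5/5 + w**4 + 5*w**2/2.
Then F(4) - F(1) = (12824/15) - (74/15) = 850.

850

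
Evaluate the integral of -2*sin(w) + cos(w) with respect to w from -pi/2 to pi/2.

An antiderivative is F(w) = sin(w) + 2*cos(w).
Then F(pi/2) - F(-pi/2) = (1) - (-1) = 2.

2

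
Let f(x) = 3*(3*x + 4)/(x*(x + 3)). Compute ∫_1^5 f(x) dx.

Factor the denominator: x**2 + 3*x = (x + 3)x.
Partial fractions: 3*(3*x + 4)/(x*(x + 3)) = 5/(x + 3) + 4/x.
An antiderivative is F(x) = 4*log(x) + 5*log(x + 3).
Then F(5) - F(1) = (4*log(5) + 15*log(2)) - (10*log(2)) = 5*log(2) + 4*log(5).

5*log(2) + 4*log(5)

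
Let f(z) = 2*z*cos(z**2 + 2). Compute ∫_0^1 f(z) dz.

Let u = z**2 + 2, so du = 2*z dz. When z = 0, u = 2; when z = 1, u = 3.
The integral becomes ∫ cos(u) du from 2 to 3, with antiderivative sin(u).
Back in z: F(z) = sin(z**2 + 2).
Then F(1) - F(0) = (sin(3)) - (sin(2)) = -sin(2) + sin(3).

-sin(2) + sin(3)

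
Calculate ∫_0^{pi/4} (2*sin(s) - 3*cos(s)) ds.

2 - 5*sqrt(2)/2

An antiderivative is F(s) = -3*sin(s) - 2*cos(s).
Then F(pi/4) - F(0) = (-5*sqrt(2)/2) - (-2) = 2 - 5*sqrt(2)/2.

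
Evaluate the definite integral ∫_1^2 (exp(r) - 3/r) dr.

An antiderivative is F(r) = exp(r) - 3*log(r).
Then F(2) - F(1) = (-log(8) + exp(2)) - (exp(1)) = -exp(1) - log(8) + exp(2).

-exp(1) - log(8) + exp(2)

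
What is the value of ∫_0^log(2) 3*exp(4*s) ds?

Let u = exp(s), so du = exp(s) ds. When s = 0, u = 1; when s = log(2), u = 2.
The integral becomes 3·∫ u**3 du from 1 to 2, with antiderivative 3*u**4/4.
Back in s: F(s) = 3*exp(4*s)/4.
Then F(log(2)) - F(0) = (12) - (3/4) = 45/4.

45/4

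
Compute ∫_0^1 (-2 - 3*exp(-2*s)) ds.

An antiderivative is F(s) = -2*s + 3*exp(-2*s)/2.
Then F(1) - F(0) = (-2 + 3*exp(-2)/2) - (3/2) = -7/2 + 3*exp(-2)/2.

-7/2 + 3*exp(-2)/2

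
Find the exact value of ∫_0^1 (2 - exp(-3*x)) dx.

exp(-3)/3 + 5/3

An antiderivative is F(x) = 2*x + exp(-3*x)/3.
Then F(1) - F(0) = (exp(-3)/3 + 2) - (1/3) = exp(-3)/3 + 5/3.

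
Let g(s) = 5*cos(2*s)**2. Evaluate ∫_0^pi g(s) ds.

Use the identity cos^2(2*s) = (1 + cos(4*s))/2.
An antiderivative is F(s) = 5*s/2 + 5*sin(4*s)/8.
Then F(pi) - F(0) = (5*pi/2) - (0) = 5*pi/2.

5*pi/2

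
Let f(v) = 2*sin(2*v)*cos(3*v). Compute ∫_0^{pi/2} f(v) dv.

-4/5

Use the identity sin(2*v)cos(3*v) = [sin(5*v) + sin(-v)]/2.
An antiderivative is F(v) = cos(v) - cos(5*v)/5.
Then F(pi/2) - F(0) = (0) - (4/5) = -4/5.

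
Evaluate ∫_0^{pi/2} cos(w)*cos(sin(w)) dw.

sin(1)

Let u = sin(w), so du = cos(w) dw. When w = 0, u = 0; when w = pi/2, u = 1.
The integral becomes ∫ cos(u) du from 0 to 1, with antiderivative sin(u).
Back in w: F(w) = sin(sin(w)).
Then F(pi/2) - F(0) = (sin(1)) - (0) = sin(1).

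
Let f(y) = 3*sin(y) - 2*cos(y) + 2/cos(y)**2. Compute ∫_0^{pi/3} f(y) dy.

3/2 + sqrt(3)

An antiderivative is F(y) = -2*sin(y) - 3*cos(y) + 2*tan(y).
Then F(pi/3) - F(0) = (-3/2 + sqrt(3)) - (-3) = 3/2 + sqrt(3).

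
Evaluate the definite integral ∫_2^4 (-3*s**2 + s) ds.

-50

By the power rule, an antiderivative is F(s) = -s**3 + s**2/2.
Then F(4) - F(2) = (-56) - (-6) = -50.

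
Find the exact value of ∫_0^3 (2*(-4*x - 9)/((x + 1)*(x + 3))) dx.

Factor the denominator: x**2 + 4*x + 3 = (x + 3)(x + 1).
Partial fractions: 2*(-4*x - 9)/((x + 1)*(x + 3)) = -3/(x + 3) - 5/(x + 1).
An antiderivative is F(x) = -5*log(x + 1) - 3*log(x + 3).
Then F(3) - F(0) = (-13*log(2) - 3*log(3)) - (-log(27)) = -13*log(2).

-13*log(2)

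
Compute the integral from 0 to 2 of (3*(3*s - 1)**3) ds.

156

Let u = 3*s - 1, so du = 3 ds. When s = 0, u = -1; when s = 2, u = 5.
The integral becomes ∫ u**3 du from -1 to 5, with antiderivative u**4/4.
Back in s: F(s) = (3*s - 1)**4/4.
Then F(2) - F(0) = (625/4) - (1/4) = 156.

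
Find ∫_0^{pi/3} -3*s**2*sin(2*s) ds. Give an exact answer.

Integrate by parts twice (u = s^2, dv = -3*sin(2*s) ds).
An antiderivative is F(s) = 3*s**2*cos(2*s)/2 - 3*s*sin(2*s)/2 - 3*cos(2*s)/4.
Then F(pi/3) - F(0) = (-sqrt(3)*pi/4 - pi**2/12 + 3/8) - (-3/4) = -sqrt(3)*pi/4 - pi**2/12 + 9/8.

-sqrt(3)*pi/4 - pi**2/12 + 9/8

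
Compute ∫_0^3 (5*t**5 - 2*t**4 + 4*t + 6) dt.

By the power rule, an antiderivative is F(t) = 5*t**6/6 - 2*t**5/5 + 2*t**2 + 6*t.
Then F(3) - F(0) = (5463/10) - (0) = 5463/10.

5463/10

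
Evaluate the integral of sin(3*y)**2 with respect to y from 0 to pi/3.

pi/6

Use the identity sin^2(3*y) = (1 - cos(6*y))/2.
An antiderivative is F(y) = y/2 - sin(6*y)/12.
Then F(pi/3) - F(0) = (pi/6) - (0) = pi/6.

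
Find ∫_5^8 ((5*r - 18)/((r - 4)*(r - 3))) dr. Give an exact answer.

Factor the denominator: r**2 - 7*r + 12 = (r - 3)(r - 4).
Partial fractions: (5*r - 18)/((r - 4)*(r - 3)) = 3/(r - 3) + 2/(r - 4).
An antiderivative is F(r) = 2*log(r - 4) + 3*log(r - 3).
Then F(8) - F(5) = (4*log(2) + 3*log(5)) - (log(8)) = log(2) + 3*log(5).

log(2) + 3*log(5)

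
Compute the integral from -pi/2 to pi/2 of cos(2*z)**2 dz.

Use the identity cos^2(2*z) = (1 + cos(4*z))/2.
An antiderivative is F(z) = z/2 + sin(4*z)/8.
Then F(pi/2) - F(-pi/2) = (pi/4) - (-pi/4) = pi/2.

pi/2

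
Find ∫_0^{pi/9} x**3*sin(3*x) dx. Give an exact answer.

Integrate by parts 3 times (u = x^3, dv = sin(3*x) dx).
An antiderivative is F(x) = -x**3*cos(3*x)/3 + x**2*sin(3*x)/3 + 2*x*cos(3*x)/9 - 2*sin(3*x)/27.
Then F(pi/9) - F(0) = (-sqrt(3)/27 - pi**3/4374 + sqrt(3)*pi**2/486 + pi/81) - (0) = -sqrt(3)/27 - pi**3/4374 + sqrt(3)*pi**2/486 + pi/81.

-sqrt(3)/27 - pi**3/4374 + sqrt(3)*pi**2/486 + pi/81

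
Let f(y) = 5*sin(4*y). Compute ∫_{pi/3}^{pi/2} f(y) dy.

An antiderivative is F(y) = -5*cos(4*y)/4.
Then F(pi/2) - F(pi/3) = (-5/4) - (5/8) = -15/8.

-15/8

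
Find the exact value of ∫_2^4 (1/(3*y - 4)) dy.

2*log(2)/3

An antiderivative is F(y) = log(3*y - 4)/3.
Then F(4) - F(2) = (log(2)) - (log(2)/3) = 2*log(2)/3.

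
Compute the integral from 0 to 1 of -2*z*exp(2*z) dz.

-exp(2)/2 - 1/2

Integrate by parts once (u = z, dv = -2*exp(2*z) dz).
An antiderivative is F(z) = (-2*z + 1)*exp(2*z)/2.
Then F(1) - F(0) = (-exp(2)/2) - (1/2) = -exp(2)/2 - 1/2.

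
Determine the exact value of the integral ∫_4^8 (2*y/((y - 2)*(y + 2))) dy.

log(5)

Factor the denominator: y**2 - 4 = (y + 2)(y - 2).
Partial fractions: 2*y/((y - 2)*(y + 2)) = 1/(y + 2) + 1/(y - 2).
An antiderivative is F(y) = log(y - 2) + log(y + 2).
Then F(8) - F(4) = (log(60)) - (log(12)) = log(5).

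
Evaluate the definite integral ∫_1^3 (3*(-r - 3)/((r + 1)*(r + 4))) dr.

log(5/28)

Factor the denominator: r**2 + 5*r + 4 = (r + 4)(r + 1).
Partial fractions: 3*(-r - 3)/((r + 1)*(r + 4)) = -1/(r + 4) - 2/(r + 1).
An antiderivative is F(r) = -2*log(r + 1) - log(r + 4).
Then F(3) - F(1) = (-4*log(2) - log(7)) - (-log(20)) = log(5/28).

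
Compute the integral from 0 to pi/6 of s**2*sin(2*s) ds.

Integrate by parts twice (u = s^2, dv = sin(2*s) ds).
An antiderivative is F(s) = -s**2*cos(2*s)/2 + s*sin(2*s)/2 + cos(2*s)/4.
Then F(pi/6) - F(0) = (-pi**2/144 + 1/8 + sqrt(3)*pi/24) - (1/4) = -1/8 - pi**2/144 + sqrt(3)*pi/24.

-1/8 - pi**2/144 + sqrt(3)*pi/24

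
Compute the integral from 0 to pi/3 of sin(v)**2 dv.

-sqrt(3)/8 + pi/6

Use the identity sin^2(v) = (1 - cos(2*v))/2.
An antiderivative is F(v) = v/2 - sin(2*v)/4.
Then F(pi/3) - F(0) = (-sqrt(3)/8 + pi/6) - (0) = -sqrt(3)/8 + pi/6.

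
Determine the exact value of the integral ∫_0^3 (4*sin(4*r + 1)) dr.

-cos(13) + cos(1)

Let u = 4*r + 1, so du = 4 dr. When r = 0, u = 1; when r = 3, u = 13.
The integral becomes ∫ sin(u) du from 1 to 13, with antiderivative -cos(u).
Back in r: F(r) = -cos(4*r + 1).
Then F(3) - F(0) = (-cos(13)) - (-cos(1)) = -cos(13) + cos(1).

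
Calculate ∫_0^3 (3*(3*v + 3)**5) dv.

995085/2

Let u = 3*v + 3, so du = 3 dv. When v = 0, u = 3; when v = 3, u = 12.
The integral becomes ∫ u**5 du from 3 to 12, with antiderivative u**6/6.
Back in v: F(v) = (3*v + 3)**6/6.
Then F(3) - F(0) = (497664) - (243/2) = 995085/2.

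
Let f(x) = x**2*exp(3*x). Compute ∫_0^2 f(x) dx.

-2/27 + 26*exp(6)/27

Integrate by parts twice (u = x^2, dv = exp(3*x) dx).
An antiderivative is F(x) = (9*x**2 - 6*x + 2)*exp(3*x)/27.
Then F(2) - F(0) = (26*exp(6)/27) - (2/27) = -2/27 + 26*exp(6)/27.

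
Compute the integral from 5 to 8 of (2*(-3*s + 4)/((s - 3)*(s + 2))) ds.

Factor the denominator: s**2 - s - 6 = (s + 2)(s - 3).
Partial fractions: 2*(-3*s + 4)/((s - 3)*(s + 2)) = -4/(s + 2) - 2/(s - 3).
An antiderivative is F(s) = -2*log(s - 3) - 4*log(s + 2).
Then F(8) - F(5) = (-6*log(5) - 4*log(2)) - (-4*log(7) - 2*log(2)) = -6*log(5) - 2*log(2) + 4*log(7).

-6*log(5) - 2*log(2) + 4*log(7)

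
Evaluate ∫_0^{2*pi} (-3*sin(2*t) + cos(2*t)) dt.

An antiderivative is F(t) = sin(2*t)/2 + 3*cos(2*t)/2.
Then F(2*pi) - F(0) = (3/2) - (3/2) = 0.

0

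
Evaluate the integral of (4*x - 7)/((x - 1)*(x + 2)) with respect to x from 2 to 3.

Factor the denominator: x**2 + x - 2 = (x + 2)(x - 1).
Partial fractions: (4*x - 7)/((x - 1)*(x + 2)) = 5/(x + 2) - 1/(x - 1).
An antiderivative is F(x) = -log(x - 1) + 5*log(x + 2).
Then F(3) - F(2) = (-log(2) + 5*log(5)) - (10*log(2)) = -11*log(2) + 5*log(5).

-11*log(2) + 5*log(5)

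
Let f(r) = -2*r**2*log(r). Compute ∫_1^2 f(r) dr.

Integrate by parts once (u = ln r, dv = -2*r**2 dr).
An antiderivative is F(r) = -2*r**3*(3*log(r) - 1)/9.
Then F(2) - F(1) = (16/9 - 16*log(2)/3) - (2/9) = 14/9 - 16*log(2)/3.

14/9 - 16*log(2)/3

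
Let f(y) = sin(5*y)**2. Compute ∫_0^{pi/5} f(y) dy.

Use the identity sin^2(5*y) = (1 - cos(10*y))/2.
An antiderivative is F(y) = y/2 - sin(10*y)/20.
Then F(pi/5) - F(0) = (pi/10) - (0) = pi/10.

pi/10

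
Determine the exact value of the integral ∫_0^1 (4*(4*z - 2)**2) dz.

16/3

Let u = 4*z - 2, so du = 4 dz. When z = 0, u = -2; when z = 1, u = 2.
The integral becomes ∫ u**2 du from -2 to 2, with antiderivative u**3/3.
Back in z: F(z) = (4*z - 2)**3/3.
Then F(1) - F(0) = (8/3) - (-8/3) = 16/3.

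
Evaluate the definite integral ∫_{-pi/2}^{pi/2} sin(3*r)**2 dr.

Use the identity sin^2(3*r) = (1 - cos(6*r))/2.
An antiderivative is F(r) = r/2 - sin(6*r)/12.
Then F(pi/2) - F(-pi/2) = (pi/4) - (-pi/4) = pi/2.

pi/2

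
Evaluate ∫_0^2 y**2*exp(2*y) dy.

-1/4 + 5*exp(4)/4

Integrate by parts twice (u = y^2, dv = exp(2*y) dy).
An antiderivative is F(y) = (2*y**2 - 2*y + 1)*exp(2*y)/4.
Then F(2) - F(0) = (5*exp(4)/4) - (1/4) = -1/4 + 5*exp(4)/4.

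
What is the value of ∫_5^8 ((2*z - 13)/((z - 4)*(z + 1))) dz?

Factor the denominator: z**2 - 3*z - 4 = (z + 1)(z - 4).
Partial fractions: (2*z - 13)/((z - 4)*(z + 1)) = 3/(z + 1) - 1/(z - 4).
An antiderivative is F(z) = -log(z - 4) + 3*log(z + 1).
Then F(8) - F(5) = (-2*log(2) + 6*log(3)) - (3*log(2) + 3*log(3)) = log(27/32).

log(27/32)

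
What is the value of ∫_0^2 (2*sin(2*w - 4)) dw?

-1 + cos(4)

Let u = 2*w - 4, so du = 2 dw. When w = 0, u = -4; when w = 2, u = 0.
The integral becomes ∫ sin(u) du from -4 to 0, with antiderivative -cos(u).
Back in w: F(w) = -cos(2*w - 4).
Then F(2) - F(0) = (-1) - (-cos(4)) = -1 + cos(4).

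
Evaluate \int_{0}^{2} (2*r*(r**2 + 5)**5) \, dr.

257908/3

Let u = r**2 + 5, so du = 2*r dr. When r = 0, u = 5; when r = 2, u = 9.
The integral becomes ∫ u**5 du from 5 to 9, with antiderivative u**6/6.
Back in r: F(r) = (r**2 + 5)**6/6.
Then F(2) - F(0) = (177147/2) - (15625/6) = 257908/3.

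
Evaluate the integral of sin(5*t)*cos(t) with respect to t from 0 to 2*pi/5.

Use the identity sin(5*t)cos(t) = [sin(6*t) + sin(4*t)]/2.
An antiderivative is F(t) = -cos(4*t)/8 - cos(6*t)/12.
Then F(2*pi/5) - F(0) = (5/96 - 5*sqrt(5)/96) - (-5/24) = 25/96 - 5*sqrt(5)/96.

25/96 - 5*sqrt(5)/96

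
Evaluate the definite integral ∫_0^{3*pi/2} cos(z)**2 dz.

Use the identity cos^2(z) = (1 + cos(2*z))/2.
An antiderivative is F(z) = z/2 + sin(2*z)/4.
Then F(3*pi/2) - F(0) = (3*pi/4) - (0) = 3*pi/4.

3*pi/4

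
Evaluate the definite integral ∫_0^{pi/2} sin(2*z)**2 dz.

pi/4

Use the identity sin^2(2*z) = (1 - cos(4*z))/2.
An antiderivative is F(z) = z/2 - sin(4*z)/8.
Then F(pi/2) - F(0) = (pi/4) - (0) = pi/4.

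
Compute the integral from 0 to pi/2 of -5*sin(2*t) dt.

An antiderivative is F(t) = 5*cos(2*t)/2.
Then F(pi/2) - F(0) = (-5/2) - (5/2) = -5.

-5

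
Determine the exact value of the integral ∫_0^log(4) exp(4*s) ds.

255/4

Let u = exp(s), so du = exp(s) ds. When s = 0, u = 1; when s = log(4), u = 4.
The integral becomes ∫ u**3 du from 1 to 4, with antiderivative u**4/4.
Back in s: F(s) = exp(4*s)/4.
Then F(log(4)) - F(0) = (64) - (1/4) = 255/4.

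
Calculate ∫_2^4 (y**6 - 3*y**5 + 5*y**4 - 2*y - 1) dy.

8990/7

By the power rule, an antiderivative is F(y) = y**7/7 - y**6/2 + y**5 - y**2 - y.
Then F(4) - F(2) = (9076/7) - (86/7) = 8990/7.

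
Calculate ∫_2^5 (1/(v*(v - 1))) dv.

Factor the denominator: v**2 - v = v(v - 1).
Partial fractions: 1/(v*(v - 1)) = -1/v + 1/(v - 1).
An antiderivative is F(v) = -log(v) + log(v - 1).
Then F(5) - F(2) = (log(4/5)) - (-log(2)) = log(8/5).

log(8/5)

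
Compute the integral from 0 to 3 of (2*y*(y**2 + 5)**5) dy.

2504637/2

Let u = y**2 + 5, so du = 2*y dy. When y = 0, u = 5; when y = 3, u = 14.
The integral becomes ∫ u**5 du from 5 to 14, with antiderivative u**6/6.
Back in y: F(y) = (y**2 + 5)**6/6.
Then F(3) - F(0) = (3764768/3) - (15625/6) = 2504637/2.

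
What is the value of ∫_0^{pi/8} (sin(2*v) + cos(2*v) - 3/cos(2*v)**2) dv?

-1

An antiderivative is F(v) = sin(2*v)/2 - cos(2*v)/2 - 3*tan(2*v)/2.
Then F(pi/8) - F(0) = (-3/2) - (-1/2) = -1.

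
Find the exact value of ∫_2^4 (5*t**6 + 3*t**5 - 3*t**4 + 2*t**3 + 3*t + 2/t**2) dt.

By the power rule, an antiderivative is F(t) = 5*t**7/7 + t**6/2 - 3*t**5/5 + t**4/2 + 3*t**2/2 - 2/t.
Then F(4) - F(2) = (930157/70) - (4103/35) = 921951/70.

921951/70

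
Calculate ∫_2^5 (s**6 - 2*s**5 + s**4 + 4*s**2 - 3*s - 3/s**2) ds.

234417/35

By the power rule, an antiderivative is F(s) = s**7/7 - s**6/3 + s**5/5 + 4*s**3/3 - 3*s**2/2 + 3/s.
Then F(5) - F(2) = (1408501/210) - (1999/210) = 234417/35.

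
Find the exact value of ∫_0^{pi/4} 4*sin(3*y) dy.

2*sqrt(2)/3 + 4/3

An antiderivative is F(y) = -4*cos(3*y)/3.
Then F(pi/4) - F(0) = (2*sqrt(2)/3) - (-4/3) = 2*sqrt(2)/3 + 4/3.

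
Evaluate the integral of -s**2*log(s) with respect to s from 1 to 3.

Integrate by parts once (u = ln s, dv = -s**2 ds).
An antiderivative is F(s) = -s**3*(3*log(s) - 1)/9.
Then F(3) - F(1) = (3 - 9*log(3)) - (1/9) = 26/9 - 9*log(3).

26/9 - 9*log(3)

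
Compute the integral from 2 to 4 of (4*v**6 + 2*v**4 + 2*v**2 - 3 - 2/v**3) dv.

16324709/1680

By the power rule, an antiderivative is F(v) = 4*v**7/7 + 2*v**5/5 + 2*v**3/3 - 3*v + v**(-2).
Then F(4) - F(2) = (16468393/1680) - (35921/420) = 16324709/1680.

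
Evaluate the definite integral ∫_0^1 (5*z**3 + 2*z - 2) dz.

1/4

By the power rule, an antiderivative is F(z) = 5*z**4/4 + z**2 - 2*z.
Then F(1) - F(0) = (1/4) - (0) = 1/4.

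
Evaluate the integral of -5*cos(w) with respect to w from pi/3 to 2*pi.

5*sqrt(3)/2

An antiderivative is F(w) = -5*sin(w).
Then F(2*pi) - F(pi/3) = (0) - (-5*sqrt(3)/2) = 5*sqrt(3)/2.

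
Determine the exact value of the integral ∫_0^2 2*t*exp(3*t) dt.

2/9 + 10*exp(6)/9

Integrate by parts once (u = t, dv = 2*exp(3*t) dt).
An antiderivative is F(t) = (6*t - 2)*exp(3*t)/9.
Then F(2) - F(0) = (10*exp(6)/9) - (-2/9) = 2/9 + 10*exp(6)/9.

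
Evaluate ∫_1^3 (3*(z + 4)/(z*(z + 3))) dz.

log(54)

Factor the denominator: z**2 + 3*z = (z + 3)z.
Partial fractions: 3*(z + 4)/(z*(z + 3)) = -1/(z + 3) + 4/z.
An antiderivative is F(z) = 4*log(z) - log(z + 3).
Then F(3) - F(1) = (log(27/2)) - (-log(4)) = log(54).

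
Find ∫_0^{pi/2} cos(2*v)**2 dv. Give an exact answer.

Use the identity cos^2(2*v) = (1 + cos(4*v))/2.
An antiderivative is F(v) = v/2 + sin(4*v)/8.
Then F(pi/2) - F(0) = (pi/4) - (0) = pi/4.

pi/4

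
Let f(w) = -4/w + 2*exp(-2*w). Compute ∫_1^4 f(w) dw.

-8*log(2) - exp(-8) + exp(-2)

An antiderivative is F(w) = -4*log(w) - exp(-2*w).
Then F(4) - F(1) = (-8*log(2) - exp(-8)) - (-exp(-2)) = -8*log(2) - exp(-8) + exp(-2).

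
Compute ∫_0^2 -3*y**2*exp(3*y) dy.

Integrate by parts twice (u = y^2, dv = -3*exp(3*y) dy).
An antiderivative is F(y) = (-9*y**2 + 6*y - 2)*exp(3*y)/9.
Then F(2) - F(0) = (-26*exp(6)/9) - (-2/9) = 2/9 - 26*exp(6)/9.

2/9 - 26*exp(6)/9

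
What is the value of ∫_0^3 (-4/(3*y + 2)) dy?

-4*log(11)/3 + 4*log(2)/3

An antiderivative is F(y) = -4*log(3*y + 2)/3.
Then F(3) - F(0) = (-4*log(11)/3) - (-4*log(2)/3) = -4*log(11)/3 + 4*log(2)/3.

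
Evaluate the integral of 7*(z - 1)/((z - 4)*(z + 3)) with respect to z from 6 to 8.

Factor the denominator: z**2 - z - 12 = (z + 3)(z - 4).
Partial fractions: 7*(z - 1)/((z - 4)*(z + 3)) = 4/(z + 3) + 3/(z - 4).
An antiderivative is F(z) = 3*log(z - 4) + 4*log(z + 3).
Then F(8) - F(6) = (6*log(2) + 4*log(11)) - (3*log(2) + 8*log(3)) = -8*log(3) + 3*log(2) + 4*log(11).

-8*log(3) + 3*log(2) + 4*log(11)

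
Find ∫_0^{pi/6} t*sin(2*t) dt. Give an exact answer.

Integrate by parts once (u = t, dv = sin(2*t) dt).
An antiderivative is F(t) = -t*cos(2*t)/2 + sin(2*t)/4.
Then F(pi/6) - F(0) = (-pi/24 + sqrt(3)/8) - (0) = -pi/24 + sqrt(3)/8.

-pi/24 + sqrt(3)/8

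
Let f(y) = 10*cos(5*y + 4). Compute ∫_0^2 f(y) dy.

Let u = 5*y + 4, so du = 5 dy. When y = 0, u = 4; when y = 2, u = 14.
The integral becomes 2·∫ cos(u) du from 4 to 14, with antiderivative 2*sin(u).
Back in y: F(y) = 2*sin(5*y + 4).
Then F(2) - F(0) = (2*sin(14)) - (2*sin(4)) = -2*sin(4) + 2*sin(14).

-2*sin(4) + 2*sin(14)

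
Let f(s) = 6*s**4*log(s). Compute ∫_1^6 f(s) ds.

-1866 + 46656*log(6)/5

Integrate by parts once (u = ln s, dv = 6*s**4 ds).
An antiderivative is F(s) = 6*s**5*(5*log(s) - 1)/25.
Then F(6) - F(1) = (-46656/25 + 46656*log(6)/5) - (-6/25) = -1866 + 46656*log(6)/5.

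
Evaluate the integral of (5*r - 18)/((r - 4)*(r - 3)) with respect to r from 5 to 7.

Factor the denominator: r**2 - 7*r + 12 = (r - 3)(r - 4).
Partial fractions: (5*r - 18)/((r - 4)*(r - 3)) = 3/(r - 3) + 2/(r - 4).
An antiderivative is F(r) = 2*log(r - 4) + 3*log(r - 3).
Then F(7) - F(5) = (2*log(3) + 6*log(2)) - (log(8)) = log(72).

log(72)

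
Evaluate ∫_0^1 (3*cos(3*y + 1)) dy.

Let u = 3*y + 1, so du = 3 dy. When y = 0, u = 1; when y = 1, u = 4.
The integral becomes ∫ cos(u) du from 1 to 4, with antiderivative sin(u).
Back in y: F(y) = sin(3*y + 1).
Then F(1) - F(0) = (sin(4)) - (sin(1)) = -sin(1) + sin(4).

-sin(1) + sin(4)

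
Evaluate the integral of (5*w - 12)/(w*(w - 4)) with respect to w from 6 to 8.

-3*log(3) + 8*log(2)

Factor the denominator: w**2 - 4*w = w(w - 4).
Partial fractions: (5*w - 12)/(w*(w - 4)) = 3/w + 2/(w - 4).
An antiderivative is F(w) = 3*log(w) + 2*log(w - 4).
Then F(8) - F(6) = (13*log(2)) - (3*log(3) + 5*log(2)) = -3*log(3) + 8*log(2).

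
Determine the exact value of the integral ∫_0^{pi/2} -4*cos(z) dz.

An antiderivative is F(z) = -4*sin(z).
Then F(pi/2) - F(0) = (-4) - (0) = -4.

-4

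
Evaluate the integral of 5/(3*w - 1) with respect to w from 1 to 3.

10*log(2)/3

An antiderivative is F(w) = 5*log(3*w - 1)/3.
Then F(3) - F(1) = (log(32)) - (5*log(2)/3) = 10*log(2)/3.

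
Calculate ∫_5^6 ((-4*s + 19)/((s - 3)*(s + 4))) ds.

Factor the denominator: s**2 + s - 12 = (s + 4)(s - 3).
Partial fractions: (-4*s + 19)/((s - 3)*(s + 4)) = -5/(s + 4) + 1/(s - 3).
An antiderivative is F(s) = log(s - 3) - 5*log(s + 4).
Then F(6) - F(5) = (-5*log(5) - 5*log(2) + log(3)) - (-10*log(3) + log(2)) = -5*log(5) - 6*log(2) + 11*log(3).

-5*log(5) - 6*log(2) + 11*log(3)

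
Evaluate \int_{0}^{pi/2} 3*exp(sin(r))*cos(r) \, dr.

-3 + 3*E

Let u = sin(r), so du = cos(r) dr. When r = 0, u = 0; when r = pi/2, u = 1.
The integral becomes 3·∫ exp(u) du from 0 to 1, with antiderivative 3*exp(u).
Back in r: F(r) = 3*exp(sin(r)).
Then F(pi/2) - F(0) = (3*E) - (3) = -3 + 3*E.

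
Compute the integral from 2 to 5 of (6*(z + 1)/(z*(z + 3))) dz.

-2*log(5) + 10*log(2)

Factor the denominator: z**2 + 3*z = (z + 3)z.
Partial fractions: 6*(z + 1)/(z*(z + 3)) = 4/(z + 3) + 2/z.
An antiderivative is F(z) = 2*log(z) + 4*log(z + 3).
Then F(5) - F(2) = (2*log(5) + 12*log(2)) - (2*log(2) + 4*log(5)) = -2*log(5) + 10*log(2).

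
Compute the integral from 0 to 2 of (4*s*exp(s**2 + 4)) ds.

Let u = s**2 + 4, so du = 2*s ds. When s = 0, u = 4; when s = 2, u = 8.
The integral becomes 2·∫ exp(u) du from 4 to 8, with antiderivative 2*exp(u).
Back in s: F(s) = 2*exp(s**2 + 4).
Then F(2) - F(0) = (2*exp(8)) - (2*exp(4)) = -2*(1 - exp(4))*exp(4).

-2*(1 - exp(4))*exp(4)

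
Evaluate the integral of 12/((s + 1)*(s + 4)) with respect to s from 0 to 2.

Factor the denominator: s**2 + 5*s + 4 = (s + 4)(s + 1).
Partial fractions: 12/((s + 1)*(s + 4)) = -4/(s + 4) + 4/(s + 1).
An antiderivative is F(s) = 4*log(s + 1) - 4*log(s + 4).
Then F(2) - F(0) = (-log(16)) - (-8*log(2)) = log(16).

log(16)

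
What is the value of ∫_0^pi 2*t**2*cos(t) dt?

-4*pi

Integrate by parts twice (u = t^2, dv = 2*cos(t) dt).
An antiderivative is F(t) = 2*t**2*sin(t) + 4*t*cos(t) - 4*sin(t).
Then F(pi) - F(0) = (-4*pi) - (0) = -4*pi.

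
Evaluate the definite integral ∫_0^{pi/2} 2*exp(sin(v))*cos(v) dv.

Let u = sin(v), so du = cos(v) dv. When v = 0, u = 0; when v = pi/2, u = 1.
The integral becomes 2·∫ exp(u) du from 0 to 1, with antiderivative 2*exp(u).
Back in v: F(v) = 2*exp(sin(v)).
Then F(pi/2) - F(0) = (2*E) - (2) = -2 + 2*E.

-2 + 2*E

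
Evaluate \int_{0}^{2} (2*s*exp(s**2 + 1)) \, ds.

-exp(1) + exp(5)

Let u = s**2 + 1, so du = 2*s ds. When s = 0, u = 1; when s = 2, u = 5.
The integral becomes ∫ exp(u) du from 1 to 5, with antiderivative exp(u).
Back in s: F(s) = exp(s**2 + 1).
Then F(2) - F(0) = (exp(5)) - (exp(1)) = -exp(1) + exp(5).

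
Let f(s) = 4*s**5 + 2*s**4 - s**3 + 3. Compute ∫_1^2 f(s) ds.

By the power rule, an antiderivative is F(s) = 2*s**6/3 + 2*s**5/5 - s**4/4 + 3*s.
Then F(2) - F(1) = (862/15) - (229/60) = 1073/20.

1073/20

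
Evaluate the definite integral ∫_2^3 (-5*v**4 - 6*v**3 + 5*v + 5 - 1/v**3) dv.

-20957/72

By the power rule, an antiderivative is F(v) = -v**5 - 3*v**4/2 + 5*v**2/2 + 5*v + 1/(2*v**2).
Then F(3) - F(2) = (-5885/18) - (-287/8) = -20957/72.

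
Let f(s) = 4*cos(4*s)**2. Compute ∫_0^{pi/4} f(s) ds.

pi/2

Use the identity cos^2(4*s) = (1 + cos(8*s))/2.
An antiderivative is F(s) = 2*s + sin(8*s)/4.
Then F(pi/4) - F(0) = (pi/2) - (0) = pi/2.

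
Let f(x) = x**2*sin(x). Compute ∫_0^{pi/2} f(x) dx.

Integrate by parts twice (u = x^2, dv = sin(x) dx).
An antiderivative is F(x) = -x**2*cos(x) + 2*x*sin(x) + 2*cos(x).
Then F(pi/2) - F(0) = (pi) - (2) = -2 + pi.

-2 + pi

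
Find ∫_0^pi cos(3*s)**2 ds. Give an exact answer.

Use the identity cos^2(3*s) = (1 + cos(6*s))/2.
An antiderivative is F(s) = s/2 + sin(6*s)/12.
Then F(pi) - F(0) = (pi/2) - (0) = pi/2.

pi/2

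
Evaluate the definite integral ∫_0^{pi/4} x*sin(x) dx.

sqrt(2)*(4 - pi)/8

Integrate by parts once (u = x, dv = sin(x) dx).
An antiderivative is F(x) = -x*cos(x) + sin(x).
Then F(pi/4) - F(0) = (sqrt(2)*(4 - pi)/8) - (0) = sqrt(2)*(4 - pi)/8.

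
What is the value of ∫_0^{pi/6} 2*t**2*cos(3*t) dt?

Integrate by parts twice (u = t^2, dv = 2*cos(3*t) dt).
An antiderivative is F(t) = 2*t**2*sin(3*t)/3 + 4*t*cos(3*t)/9 - 4*sin(3*t)/27.
Then F(pi/6) - F(0) = (-4/27 + pi**2/54) - (0) = -4/27 + pi**2/54.

-4/27 + pi**2/54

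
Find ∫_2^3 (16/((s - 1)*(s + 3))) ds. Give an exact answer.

-4*log(3) + 4*log(5)

Factor the denominator: s**2 + 2*s - 3 = (s + 3)(s - 1).
Partial fractions: 16/((s - 1)*(s + 3)) = -4/(s + 3) + 4/(s - 1).
An antiderivative is F(s) = 4*log(s - 1) - 4*log(s + 3).
Then F(3) - F(2) = (-log(81)) - (-4*log(5)) = -4*log(3) + 4*log(5).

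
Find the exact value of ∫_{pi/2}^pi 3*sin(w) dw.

3

An antiderivative is F(w) = -3*cos(w).
Then F(pi) - F(pi/2) = (3) - (0) = 3.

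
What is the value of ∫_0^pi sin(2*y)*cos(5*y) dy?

-4/21

Use the identity sin(2*y)cos(5*y) = [sin(7*y) + sin(-3*y)]/2.
An antiderivative is F(y) = cos(3*y)/6 - cos(7*y)/14.
Then F(pi) - F(0) = (-2/21) - (2/21) = -4/21.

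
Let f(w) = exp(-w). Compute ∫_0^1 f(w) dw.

1 - exp(-1)

An antiderivative is F(w) = -exp(-w).
Then F(1) - F(0) = (-exp(-1)) - (-1) = 1 - exp(-1).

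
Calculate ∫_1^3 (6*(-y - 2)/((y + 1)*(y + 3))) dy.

-log(27)

Factor the denominator: y**2 + 4*y + 3 = (y + 3)(y + 1).
Partial fractions: 6*(-y - 2)/((y + 1)*(y + 3)) = -3/(y + 3) - 3/(y + 1).
An antiderivative is F(y) = -3*log(y + 1) - 3*log(y + 3).
Then F(3) - F(1) = (-9*log(2) - 3*log(3)) - (-9*log(2)) = -log(27).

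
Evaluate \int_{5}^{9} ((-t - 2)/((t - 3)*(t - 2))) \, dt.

Factor the denominator: t**2 - 5*t + 6 = (t - 2)(t - 3).
Partial fractions: (-t - 2)/((t - 3)*(t - 2)) = 4/(t - 2) - 5/(t - 3).
An antiderivative is F(t) = -5*log(t - 3) + 4*log(t - 2).
Then F(9) - F(5) = (-5*log(3) - 5*log(2) + 4*log(7)) - (log(81/32)) = -9*log(3) + 4*log(7).

-9*log(3) + 4*log(7)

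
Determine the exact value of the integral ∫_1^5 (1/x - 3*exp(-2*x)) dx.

An antiderivative is F(x) = log(x) + 3*exp(-2*x)/2.
Then F(5) - F(1) = (3*exp(-10)/2 + log(5)) - (3*exp(-2)/2) = -3*exp(-2)/2 + 3*exp(-10)/2 + log(5).

-3*exp(-2)/2 + 3*exp(-10)/2 + log(5)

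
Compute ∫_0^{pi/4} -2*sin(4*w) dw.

An antiderivative is F(w) = cos(4*w)/2.
Then F(pi/4) - F(0) = (-1/2) - (1/2) = -1.

-1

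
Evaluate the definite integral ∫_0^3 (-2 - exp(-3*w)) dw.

An antiderivative is F(w) = -2*w + exp(-3*w)/3.
Then F(3) - F(0) = (-6 + exp(-9)/3) - (1/3) = -19/3 + exp(-9)/3.

-19/3 + exp(-9)/3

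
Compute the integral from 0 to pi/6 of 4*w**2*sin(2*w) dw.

Integrate by parts twice (u = w^2, dv = 4*sin(2*w) dw).
An antiderivative is F(w) = -2*w**2*cos(2*w) + 2*w*sin(2*w) + cos(2*w).
Then F(pi/6) - F(0) = (-pi**2/36 + 1/2 + sqrt(3)*pi/6) - (1) = -1/2 - pi**2/36 + sqrt(3)*pi/6.

-1/2 - pi**2/36 + sqrt(3)*pi/6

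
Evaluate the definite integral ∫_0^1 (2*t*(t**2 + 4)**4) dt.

Let u = t**2 + 4, so du = 2*t dt. When t = 0, u = 4; when t = 1, u = 5.
The integral becomes ∫ u**4 du from 4 to 5, with antiderivative u**5/5.
Back in t: F(t) = (t**2 + 4)**5/5.
Then F(1) - F(0) = (625) - (1024/5) = 2101/5.

2101/5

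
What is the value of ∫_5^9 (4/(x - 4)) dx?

4*log(5)

An antiderivative is F(x) = 4*log(x - 4).
Then F(9) - F(5) = (4*log(5)) - (0) = 4*log(5).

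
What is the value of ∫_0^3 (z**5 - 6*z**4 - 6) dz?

-1881/10

By the power rule, an antiderivative is F(z) = z**6/6 - 6*z**5/5 - 6*z.
Then F(3) - F(0) = (-1881/10) - (0) = -1881/10.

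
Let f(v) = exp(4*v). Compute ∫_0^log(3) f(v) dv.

20

Let u = exp(v), so du = exp(v) dv. When v = 0, u = 1; when v = log(3), u = 3.
The integral becomes ∫ u**3 du from 1 to 3, with antiderivative u**4/4.
Back in v: F(v) = exp(4*v)/4.
Then F(log(3)) - F(0) = (81/4) - (1/4) = 20.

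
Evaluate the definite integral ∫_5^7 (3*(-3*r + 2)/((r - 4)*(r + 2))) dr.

-13*log(3) + 4*log(7)

Factor the denominator: r**2 - 2*r - 8 = (r + 2)(r - 4).
Partial fractions: 3*(-3*r + 2)/((r - 4)*(r + 2)) = -4/(r + 2) - 5/(r - 4).
An antiderivative is F(r) = -5*log(r - 4) - 4*log(r + 2).
Then F(7) - F(5) = (-13*log(3)) - (-4*log(7)) = -13*log(3) + 4*log(7).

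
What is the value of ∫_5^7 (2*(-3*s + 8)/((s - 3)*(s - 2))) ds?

-4*log(5) - 2*log(2) + 4*log(3)

Factor the denominator: s**2 - 5*s + 6 = (s - 2)(s - 3).
Partial fractions: 2*(-3*s + 8)/((s - 3)*(s - 2)) = -4/(s - 2) - 2/(s - 3).
An antiderivative is F(s) = -2*log(s - 3) - 4*log(s - 2).
Then F(7) - F(5) = (-4*log(5) - 4*log(2)) - (-4*log(3) - 2*log(2)) = -4*log(5) - 2*log(2) + 4*log(3).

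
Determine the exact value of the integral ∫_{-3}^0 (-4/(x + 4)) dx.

-8*log(2)

An antiderivative is F(x) = -4*log(x + 4).
Then F(0) - F(-3) = (-8*log(2)) - (0) = -8*log(2).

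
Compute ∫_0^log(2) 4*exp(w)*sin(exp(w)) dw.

Let u = exp(w), so du = exp(w) dw. When w = 0, u = 1; when w = log(2), u = 2.
The integral becomes 4·∫ sin(u) du from 1 to 2, with antiderivative -4*cos(u).
Back in w: F(w) = -4*cos(exp(w)).
Then F(log(2)) - F(0) = (-4*cos(2)) - (-4*cos(1)) = -4*cos(2) + 4*cos(1).

-4*cos(2) + 4*cos(1)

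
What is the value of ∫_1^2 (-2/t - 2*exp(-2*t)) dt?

An antiderivative is F(t) = -2*log(t) + exp(-2*t).
Then F(2) - F(1) = (-2*log(2) + exp(-4)) - (exp(-2)) = -2*log(2) - exp(-2) + exp(-4).

-2*log(2) - exp(-2) + exp(-4)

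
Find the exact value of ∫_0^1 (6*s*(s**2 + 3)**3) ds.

525/4

Let u = s**2 + 3, so du = 2*s ds. When s = 0, u = 3; when s = 1, u = 4.
The integral becomes 3·∫ u**3 du from 3 to 4, with antiderivative 3*u**4/4.
Back in s: F(s) = 3*(s**2 + 3)**4/4.
Then F(1) - F(0) = (192) - (243/4) = 525/4.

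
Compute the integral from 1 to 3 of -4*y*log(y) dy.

8 - 18*log(3)

Integrate by parts once (u = ln y, dv = -4*y dy).
An antiderivative is F(y) = -y**2*(2*log(y) - 1).
Then F(3) - F(1) = (9 - 18*log(3)) - (1) = 8 - 18*log(3).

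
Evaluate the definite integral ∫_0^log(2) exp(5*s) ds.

Let u = exp(s), so du = exp(s) ds. When s = 0, u = 1; when s = log(2), u = 2.
The integral becomes ∫ u**4 du from 1 to 2, with antiderivative u**5/5.
Back in s: F(s) = exp(5*s)/5.
Then F(log(2)) - F(0) = (32/5) - (1/5) = 31/5.

31/5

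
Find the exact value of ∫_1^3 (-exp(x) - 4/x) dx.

An antiderivative is F(x) = -exp(x) - 4*log(x).
Then F(3) - F(1) = (-exp(3) - log(81)) - (-exp(1)) = -exp(3) - log(81) + exp(1).

-exp(3) - log(81) + exp(1)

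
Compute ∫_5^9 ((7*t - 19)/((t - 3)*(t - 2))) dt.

-3*log(3) + 5*log(7)

Factor the denominator: t**2 - 5*t + 6 = (t - 2)(t - 3).
Partial fractions: (7*t - 19)/((t - 3)*(t - 2)) = 5/(t - 2) + 2/(t - 3).
An antiderivative is F(t) = 2*log(t - 3) + 5*log(t - 2).
Then F(9) - F(5) = (2*log(2) + 2*log(3) + 5*log(7)) - (2*log(2) + 5*log(3)) = -3*log(3) + 5*log(7).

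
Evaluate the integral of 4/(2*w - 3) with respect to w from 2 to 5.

log(49)

An antiderivative is F(w) = 2*log(2*w - 3).
Then F(5) - F(2) = (log(49)) - (0) = log(49).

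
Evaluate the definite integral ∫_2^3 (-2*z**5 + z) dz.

By the power rule, an antiderivative is F(z) = -z**6/3 + z**2/2.
Then F(3) - F(2) = (-477/2) - (-58/3) = -1315/6.

-1315/6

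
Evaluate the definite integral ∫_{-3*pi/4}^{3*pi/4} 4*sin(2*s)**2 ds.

Use the identity sin^2(2*s) = (1 - cos(4*s))/2.
An antiderivative is F(s) = 2*s - sin(4*s)/2.
Then F(3*pi/4) - F(-3*pi/4) = (3*pi/2) - (-3*pi/2) = 3*pi.

3*pi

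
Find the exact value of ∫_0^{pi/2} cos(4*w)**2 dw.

Use the identity cos^2(4*w) = (1 + cos(8*w))/2.
An antiderivative is F(w) = w/2 + sin(8*w)/16.
Then F(pi/2) - F(0) = (pi/4) - (0) = pi/4.

pi/4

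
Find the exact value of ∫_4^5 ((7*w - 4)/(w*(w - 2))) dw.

Factor the denominator: w**2 - 2*w = w(w - 2).
Partial fractions: (7*w - 4)/(w*(w - 2)) = 2/w + 5/(w - 2).
An antiderivative is F(w) = 2*log(w) + 5*log(w - 2).
Then F(5) - F(4) = (2*log(5) + 5*log(3)) - (9*log(2)) = -9*log(2) + 2*log(5) + 5*log(3).

-9*log(2) + 2*log(5) + 5*log(3)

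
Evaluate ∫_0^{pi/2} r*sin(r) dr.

1

Integrate by parts once (u = r, dv = sin(r) dr).
An antiderivative is F(r) = -r*cos(r) + sin(r).
Then F(pi/2) - F(0) = (1) - (0) = 1.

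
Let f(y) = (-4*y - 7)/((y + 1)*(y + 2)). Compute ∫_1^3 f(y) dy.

log(3/40)

Factor the denominator: y**2 + 3*y + 2 = (y + 2)(y + 1).
Partial fractions: (-4*y - 7)/((y + 1)*(y + 2)) = -1/(y + 2) - 3/(y + 1).
An antiderivative is F(y) = -3*log(y + 1) - log(y + 2).
Then F(3) - F(1) = (-6*log(2) - log(5)) - (-log(24)) = log(3/40).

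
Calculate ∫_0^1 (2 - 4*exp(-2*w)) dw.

2*exp(-2)

An antiderivative is F(w) = 2*w + 2*exp(-2*w).
Then F(1) - F(0) = (2*exp(-2) + 2) - (2) = 2*exp(-2).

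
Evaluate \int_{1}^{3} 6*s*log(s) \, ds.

Integrate by parts once (u = ln s, dv = 6*s ds).
An antiderivative is F(s) = 3*s**2*(2*log(s) - 1)/2.
Then F(3) - F(1) = (-27/2 + 27*log(3)) - (-3/2) = -12 + 27*log(3).

-12 + 27*log(3)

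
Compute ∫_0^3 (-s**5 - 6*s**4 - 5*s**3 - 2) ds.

By the power rule, an antiderivative is F(s) = -s**6/6 - 6*s**5/5 - 5*s**4/4 - 2*s.
Then F(3) - F(0) = (-10407/20) - (0) = -10407/20.

-10407/20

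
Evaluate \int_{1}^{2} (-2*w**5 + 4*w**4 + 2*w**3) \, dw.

113/10

By the power rule, an antiderivative is F(w) = -w**6/3 + 4*w**5/5 + w**4/2.
Then F(2) - F(1) = (184/15) - (29/30) = 113/10.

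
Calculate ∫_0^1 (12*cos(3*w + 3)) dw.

Let u = 3*w + 3, so du = 3 dw. When w = 0, u = 3; when w = 1, u = 6.
The integral becomes 4·∫ cos(u) du from 3 to 6, with antiderivative 4*sin(u).
Back in w: F(w) = 4*sin(3*w + 3).
Then F(1) - F(0) = (4*sin(6)) - (4*sin(3)) = 4*sin(6) - 4*sin(3).

4*sin(6) - 4*sin(3)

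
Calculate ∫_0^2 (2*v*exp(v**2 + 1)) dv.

Let u = v**2 + 1, so du = 2*v dv. When v = 0, u = 1; when v = 2, u = 5.
The integral becomes ∫ exp(u) du from 1 to 5, with antiderivative exp(u).
Back in v: F(v) = exp(v**2 + 1).
Then F(2) - F(0) = (exp(5)) - (exp(1)) = -exp(1) + exp(5).

-exp(1) + exp(5)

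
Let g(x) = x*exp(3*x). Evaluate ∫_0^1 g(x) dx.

1/9 + 2*exp(3)/9

Integrate by parts once (u = x, dv = exp(3*x) dx).
An antiderivative is F(x) = (3*x - 1)*exp(3*x)/9.
Then F(1) - F(0) = (2*exp(3)/9) - (-1/9) = 1/9 + 2*exp(3)/9.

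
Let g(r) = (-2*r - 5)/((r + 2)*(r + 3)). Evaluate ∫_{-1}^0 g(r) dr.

-log(3)

Factor the denominator: r**2 + 5*r + 6 = (r + 3)(r + 2).
Partial fractions: (-2*r - 5)/((r + 2)*(r + 3)) = -1/(r + 3) - 1/(r + 2).
An antiderivative is F(r) = -log(r + 2) - log(r + 3).
Then F(0) - F(-1) = (-log(6)) - (-log(2)) = -log(3).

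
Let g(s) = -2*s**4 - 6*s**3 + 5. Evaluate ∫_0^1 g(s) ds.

31/10

By the power rule, an antiderivative is F(s) = -2*s**5/5 - 3*s**4/2 + 5*s.
Then F(1) - F(0) = (31/10) - (0) = 31/10.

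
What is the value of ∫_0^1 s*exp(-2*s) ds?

Integrate by parts once (u = s, dv = exp(-2*s) ds).
An antiderivative is F(s) = (-2*s - 1)*exp(-2*s)/4.
Then F(1) - F(0) = (-3*exp(-2)/4) - (-1/4) = (-3 + exp(2))*exp(-2)/4.

(-3 + exp(2))*exp(-2)/4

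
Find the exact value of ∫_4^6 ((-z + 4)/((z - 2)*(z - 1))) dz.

Factor the denominator: z**2 - 3*z + 2 = (z - 1)(z - 2).
Partial fractions: (-z + 4)/((z - 2)*(z - 1)) = -3/(z - 1) + 2/(z - 2).
An antiderivative is F(z) = 2*log(z - 2) - 3*log(z - 1).
Then F(6) - F(4) = (-3*log(5) + 4*log(2)) - (log(4/27)) = -3*log(5) + 2*log(2) + 3*log(3).

-3*log(5) + 2*log(2) + 3*log(3)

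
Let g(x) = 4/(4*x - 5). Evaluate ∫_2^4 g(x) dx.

log(11/3)

An antiderivative is F(x) = log(4*x - 5).
Then F(4) - F(2) = (log(11)) - (log(3)) = log(11/3).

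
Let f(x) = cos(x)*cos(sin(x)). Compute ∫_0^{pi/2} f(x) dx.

sin(1)

Let u = sin(x), so du = cos(x) dx. When x = 0, u = 0; when x = pi/2, u = 1.
The integral becomes ∫ cos(u) du from 0 to 1, with antiderivative sin(u).
Back in x: F(x) = sin(sin(x)).
Then F(pi/2) - F(0) = (sin(1)) - (0) = sin(1).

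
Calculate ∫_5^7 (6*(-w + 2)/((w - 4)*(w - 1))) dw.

-6*log(3) + 2*log(2)

Factor the denominator: w**2 - 5*w + 4 = (w - 1)(w - 4).
Partial fractions: 6*(-w + 2)/((w - 4)*(w - 1)) = -2/(w - 1) - 4/(w - 4).
An antiderivative is F(w) = -4*log(w - 4) - 2*log(w - 1).
Then F(7) - F(5) = (-6*log(3) - 2*log(2)) - (-log(16)) = -6*log(3) + 2*log(2).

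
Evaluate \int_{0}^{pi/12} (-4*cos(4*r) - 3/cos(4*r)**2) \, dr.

-5*sqrt(3)/4

An antiderivative is F(r) = -sin(4*r) - 3*tan(4*r)/4.
Then F(pi/12) - F(0) = (-5*sqrt(3)/4) - (0) = -5*sqrt(3)/4.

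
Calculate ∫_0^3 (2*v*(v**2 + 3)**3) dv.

Let u = v**2 + 3, so du = 2*v dv. When v = 0, u = 3; when v = 3, u = 12.
The integral becomes ∫ u**3 du from 3 to 12, with antiderivative u**4/4.
Back in v: F(v) = (v**2 + 3)**4/4.
Then F(3) - F(0) = (5184) - (81/4) = 20655/4.

20655/4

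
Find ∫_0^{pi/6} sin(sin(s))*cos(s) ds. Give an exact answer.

1 - cos(1/2)

Let u = sin(s), so du = cos(s) ds. When s = 0, u = 0; when s = pi/6, u = 1/2.
The integral becomes ∫ sin(u) du from 0 to 1/2, with antiderivative -cos(u).
Back in s: F(s) = -cos(sin(s)).
Then F(pi/6) - F(0) = (-cos(1/2)) - (-1) = 1 - cos(1/2).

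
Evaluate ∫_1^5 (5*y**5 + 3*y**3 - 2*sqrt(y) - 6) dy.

By the power rule, an antiderivative is F(y) = 5*y**6/6 + 3*y**4/4 - 4*y**(3/2)/3 - 6*y.
Then F(5) - F(1) = (161515/12 - 20*sqrt(5)/3) - (-23/4) = 40396/3 - 20*sqrt(5)/3.

40396/3 - 20*sqrt(5)/3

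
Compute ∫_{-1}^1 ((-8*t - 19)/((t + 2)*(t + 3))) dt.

Factor the denominator: t**2 + 5*t + 6 = (t + 3)(t + 2).
Partial fractions: (-8*t - 19)/((t + 2)*(t + 3)) = -5/(t + 3) - 3/(t + 2).
An antiderivative is F(t) = -3*log(t + 2) - 5*log(t + 3).
Then F(1) - F(-1) = (-10*log(2) - 3*log(3)) - (-log(32)) = -5*log(2) - 3*log(3).

-5*log(2) - 3*log(3)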